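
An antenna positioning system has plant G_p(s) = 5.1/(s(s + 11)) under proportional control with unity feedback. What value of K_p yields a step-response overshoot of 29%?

From %OS = 100·exp(−πζ/√(1−ζ²)) = 29%, ζ = −ln(0.29)/√(π²+ln²(0.29)) = 0.3666.
Characteristic equation s² + 11s + 5.1K_p = 0 gives ζ = 11/(2√(5.1K_p)).
Setting ζ = 0.3666: √(5.1K_p) = 11/(2·0.3666) = 15, so K_p = 225.1/5.1 = 44.1.

K_p = 44.1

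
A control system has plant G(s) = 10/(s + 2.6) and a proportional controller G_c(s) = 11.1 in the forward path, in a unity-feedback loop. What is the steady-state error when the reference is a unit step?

The loop is type 0. Static position error constant K_pos = G_c(0)·G(0) = 11.1·3.846 = 42.69.
Steady-state error to a unit step: e_ss = 1/(1+K_pos) = 1/43.69 = 0.0229.

0.0229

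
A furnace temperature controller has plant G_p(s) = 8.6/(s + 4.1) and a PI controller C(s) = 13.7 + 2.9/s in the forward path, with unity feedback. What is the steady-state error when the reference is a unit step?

0

The open loop C(s)G_p(s) has a pole at the origin (type 1), so the static position error constant is infinite and e_ss = 1/(1+∞) = 0.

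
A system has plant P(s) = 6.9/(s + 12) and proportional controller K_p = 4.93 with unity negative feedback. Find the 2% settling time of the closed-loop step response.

T_s ≈ 0.0869 s

Closed-loop transfer function: T(s) = K_p·P(s)/(1 + K_p·P(s)) = 34.02/(s + 12 + 34.02) = 34.02/(s + 46.02).
Time constant τ = 1/46.02 = 0.02173 s, so the 2% settling time is about 4τ = 0.0869 s.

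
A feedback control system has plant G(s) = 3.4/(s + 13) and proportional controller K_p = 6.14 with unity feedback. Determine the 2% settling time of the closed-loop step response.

Closed-loop transfer function: T(s) = K_p·G(s)/(1 + K_p·G(s)) = 20.88/(s + 13 + 20.88) = 20.88/(s + 33.88).
Time constant τ = 1/33.88 = 0.02952 s, so the 2% settling time is about 4τ = 0.118 s.

T_s ≈ 0.118 s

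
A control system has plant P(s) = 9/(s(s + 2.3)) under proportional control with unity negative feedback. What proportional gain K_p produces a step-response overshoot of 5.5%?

From %OS = 100·exp(−πζ/√(1−ζ²)) = 5.5%, ζ = −ln(0.055)/√(π²+ln²(0.055)) = 0.6783.
Characteristic equation s² + 2.3s + 9K_p = 0 gives ζ = 2.3/(2√(9K_p)).
Setting ζ = 0.6783: √(9K_p) = 2.3/(2·0.6783) = 1.695, so K_p = 2.874/9 = 0.319.

K_p = 0.319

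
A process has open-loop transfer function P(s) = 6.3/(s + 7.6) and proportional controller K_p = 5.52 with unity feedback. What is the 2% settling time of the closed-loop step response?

T_s ≈ 0.0944 s

Closed-loop transfer function: T(s) = K_p·P(s)/(1 + K_p·P(s)) = 34.78/(s + 7.6 + 34.78) = 34.78/(s + 42.38).
Time constant τ = 1/42.38 = 0.0236 s, so the 2% settling time is about 4τ = 0.0944 s.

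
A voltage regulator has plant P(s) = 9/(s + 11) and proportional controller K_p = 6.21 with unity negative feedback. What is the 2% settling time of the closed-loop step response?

T_s ≈ 0.0598 s

Closed-loop transfer function: T(s) = K_p·P(s)/(1 + K_p·P(s)) = 55.89/(s + 11 + 55.89) = 55.89/(s + 66.89).
Time constant τ = 1/66.89 = 0.01495 s, so the 2% settling time is about 4τ = 0.0598 s.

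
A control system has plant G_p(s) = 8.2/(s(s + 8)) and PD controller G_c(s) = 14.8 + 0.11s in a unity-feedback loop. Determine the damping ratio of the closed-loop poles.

ζ = 0.404

Forward path: (14.8 + 0.11s)·8.2/(s(s+8)). The closed-loop characteristic equation is s² + (8 + 8.2·0.11)s + 8.2·14.8 = 0.
That is s² + 8.902s + 121.4 = 0, so ω_n = 11.02 rad/s and ζ = 8.902/(2·11.02) = 0.404.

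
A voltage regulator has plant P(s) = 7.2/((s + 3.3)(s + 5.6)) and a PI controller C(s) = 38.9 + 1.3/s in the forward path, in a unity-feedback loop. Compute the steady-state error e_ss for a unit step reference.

0

The open loop C(s)P(s) has a pole at the origin (type 1), so the static position error constant is infinite and e_ss = 1/(1+∞) = 0.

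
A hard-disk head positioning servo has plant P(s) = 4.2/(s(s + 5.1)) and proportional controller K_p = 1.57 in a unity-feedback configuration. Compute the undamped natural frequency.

1 + K_p·P(s) = 0 gives s² + 5.1s + 6.594 = 0.
So ω_n² = 6.594 ⇒ ω_n = 2.568 rad/s, and ζ = 5.1/(2ω_n) = 0.993.

ω_n = 2.57 rad/s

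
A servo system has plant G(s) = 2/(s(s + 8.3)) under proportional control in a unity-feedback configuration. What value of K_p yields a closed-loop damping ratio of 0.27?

K_p = 118

Closed-loop characteristic equation: s² + 8.3s + K_p·2 = 0.
So ω_n = √(2K_p) and 2ζω_n = 8.3, giving ζ = 8.3/(2√(2K_p)).
Setting ζ = 0.27: √(2K_p) = 8.3/(2·0.27) = 15.37, so K_p = 236.2/2 = 118.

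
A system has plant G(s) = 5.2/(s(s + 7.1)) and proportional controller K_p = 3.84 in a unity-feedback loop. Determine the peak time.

T_p = 1.16 s

From 1 + K_pG(s) = 0: s² + 7.1s + 19.97 = 0 ⇒ ω_n = 4.469, ζ = 0.7944.
Damped frequency ω_d = ω_n√(1−ζ²) = 2.714 rad/s, so peak time T_p = π/ω_d = 1.16 s.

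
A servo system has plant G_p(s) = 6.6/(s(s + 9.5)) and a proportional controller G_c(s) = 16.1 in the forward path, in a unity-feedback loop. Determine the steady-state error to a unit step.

The open loop G_c(s)G_p(s) has a pole at the origin (type 1), so the static position error constant is infinite and e_ss = 1/(1+∞) = 0.

0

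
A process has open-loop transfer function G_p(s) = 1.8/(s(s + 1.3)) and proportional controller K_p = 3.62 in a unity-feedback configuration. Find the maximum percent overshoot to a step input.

From 1 + K_pG_p(s) = 0: s² + 1.3s + 6.516 = 0 ⇒ ω_n = 2.553, ζ = 0.2546.
%OS = 100·exp(−πζ/√(1−ζ²)) = 100·exp(−π·0.2546/√0.9352) = 43.7%.

43.7%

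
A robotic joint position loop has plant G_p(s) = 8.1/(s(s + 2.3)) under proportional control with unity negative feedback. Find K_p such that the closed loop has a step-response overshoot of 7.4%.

From %OS = 100·exp(−πζ/√(1−ζ²)) = 7.4%, ζ = −ln(0.074)/√(π²+ln²(0.074)) = 0.6381.
Characteristic equation s² + 2.3s + 8.1K_p = 0 gives ζ = 2.3/(2√(8.1K_p)).
Setting ζ = 0.6381: √(8.1K_p) = 2.3/(2·0.6381) = 1.802, so K_p = 3.248/8.1 = 0.401.

K_p = 0.401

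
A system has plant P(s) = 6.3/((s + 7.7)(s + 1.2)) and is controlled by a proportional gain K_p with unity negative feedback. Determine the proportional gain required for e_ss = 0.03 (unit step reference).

The loop is type 0, so e_ss(step) = 1/(1 + K_pos) with K_pos = K_p·P(0).
P(0) = 0.6818. Require 1/(1 + K_p·0.6818) = 0.03, so 1 + 0.6818·K_p = 33.33.
K_p = (33.33 − 1)/0.6818 = 47.4.

K_p = 47.4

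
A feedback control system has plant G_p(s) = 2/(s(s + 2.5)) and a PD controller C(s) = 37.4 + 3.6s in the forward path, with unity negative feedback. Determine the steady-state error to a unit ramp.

0.0334

The loop has one pole at the origin (type 1). Velocity error constant K_v = lim_{s→0} s·C(s)G_p(s) = 37.4·2/2.5 = 29.92.
Steady-state error to a unit ramp: e_ss = 1/K_v = 0.0334.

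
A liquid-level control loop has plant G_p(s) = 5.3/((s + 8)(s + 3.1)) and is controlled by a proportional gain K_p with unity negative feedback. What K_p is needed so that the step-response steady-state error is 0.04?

Steady-state error for a unit step on this type-0 loop is 1/(1 + K_p·G_p(0)).
G_p(0) = 0.2137. Require 1/(1 + K_p·0.2137) = 0.04, so 1 + 0.2137·K_p = 25.
K_p = (25 − 1)/0.2137 = 112.

K_p = 112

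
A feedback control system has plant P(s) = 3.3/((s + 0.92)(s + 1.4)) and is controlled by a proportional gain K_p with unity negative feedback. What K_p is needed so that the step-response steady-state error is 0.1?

K_p = 3.51

For a type-0 loop with proportional control, e_ss = 1/(1 + K_p·P(0)).
P(0) = 2.562. Require 1/(1 + K_p·2.562) = 0.1, so 1 + 2.562·K_p = 10.
K_p = (10 − 1)/2.562 = 3.51.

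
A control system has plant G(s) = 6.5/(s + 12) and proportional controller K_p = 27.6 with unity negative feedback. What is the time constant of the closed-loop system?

Closed-loop transfer function: T(s) = K_p·G(s)/(1 + K_p·G(s)) = 179.4/(s + 12 + 179.4) = 179.4/(s + 191.4).
Time constant τ = 1/191.4 = 0.00522 s.

τ = 0.00522 s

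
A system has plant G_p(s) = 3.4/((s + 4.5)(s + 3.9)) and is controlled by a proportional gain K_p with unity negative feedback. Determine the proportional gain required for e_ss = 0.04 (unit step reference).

K_p = 124

For a type-0 loop with proportional control, e_ss = 1/(1 + K_p·G_p(0)).
G_p(0) = 0.1937. Require 1/(1 + K_p·0.1937) = 0.04, so 1 + 0.1937·K_p = 25.
K_p = (25 − 1)/0.1937 = 124.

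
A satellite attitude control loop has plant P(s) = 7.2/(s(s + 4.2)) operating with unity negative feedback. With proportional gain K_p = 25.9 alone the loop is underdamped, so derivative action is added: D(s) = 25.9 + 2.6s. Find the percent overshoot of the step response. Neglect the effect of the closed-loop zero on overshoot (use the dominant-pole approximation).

0.784%

Forward path: (25.9 + 2.6s)·7.2/(s(s+4.2)). The closed-loop characteristic equation is s² + (4.2 + 7.2·2.6)s + 7.2·25.9 = 0.
That is s² + 22.92s + 186.5 = 0, so ω_n = 13.66 rad/s and ζ = 22.92/(2·13.66) = 0.8392.
%OS = 100·exp(−πζ/√(1−ζ²)) = 0.784%.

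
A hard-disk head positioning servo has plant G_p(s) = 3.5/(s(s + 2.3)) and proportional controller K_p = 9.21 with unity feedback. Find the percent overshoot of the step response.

Closed-loop characteristic equation: s² + 2.3s + 32.23 = 0, so ω_n = 5.678 rad/s and ζ = 2.3/(2·5.678) = 0.2026.
%OS = 100·exp(−πζ/√(1−ζ²)) = 100·exp(−π·0.2026/√0.959) = 52.2%.

52.2%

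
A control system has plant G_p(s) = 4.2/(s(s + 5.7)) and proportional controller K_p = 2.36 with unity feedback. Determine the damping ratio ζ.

With unity feedback the closed-loop characteristic equation is s² + 5.7s + 2.36·4.2 = s² + 5.7s + 9.912 = 0.
So ω_n² = 9.912 ⇒ ω_n = 3.148 rad/s, and ζ = 5.7/(2ω_n) = 0.905.

ζ = 0.905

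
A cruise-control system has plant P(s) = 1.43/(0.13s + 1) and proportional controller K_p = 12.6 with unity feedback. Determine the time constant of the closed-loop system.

τ = 0.00684 s

Closed loop: T(s) = K_p·P/(1+K_p·P) = 18.02/(0.13s + 1 + 18.02), with pole at s = −(1 + 18.02)/0.13 = −146.3.
Closed-loop time constant τ = 1/146.3 = 0.00684 s.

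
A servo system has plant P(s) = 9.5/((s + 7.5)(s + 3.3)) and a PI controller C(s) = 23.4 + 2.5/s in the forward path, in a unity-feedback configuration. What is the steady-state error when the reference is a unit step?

The open loop C(s)P(s) has a pole at the origin (type 1), so the static position error constant is infinite and e_ss = 1/(1+∞) = 0.

0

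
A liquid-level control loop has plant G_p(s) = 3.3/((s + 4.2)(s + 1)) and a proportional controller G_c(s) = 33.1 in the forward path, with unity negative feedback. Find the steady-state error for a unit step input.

0.037

The loop is type 0. Static position error constant K_pos = G_c(0)·G_p(0) = 33.1·0.7857 = 26.01.
Steady-state error to a unit step: e_ss = 1/(1+K_pos) = 1/27.01 = 0.037.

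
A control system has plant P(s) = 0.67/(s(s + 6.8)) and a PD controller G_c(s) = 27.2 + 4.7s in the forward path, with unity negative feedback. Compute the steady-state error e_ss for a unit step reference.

0

The open loop G_c(s)P(s) has a pole at the origin (type 1), so the static position error constant is infinite and e_ss = 1/(1+∞) = 0.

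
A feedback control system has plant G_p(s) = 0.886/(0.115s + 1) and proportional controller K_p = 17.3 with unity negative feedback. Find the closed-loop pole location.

Closed loop: T(s) = K_p·G_p/(1+K_p·G_p) = 15.33/(0.115s + 1 + 15.33), with pole at s = −(1 + 15.33)/0.115 = −142.

s = -142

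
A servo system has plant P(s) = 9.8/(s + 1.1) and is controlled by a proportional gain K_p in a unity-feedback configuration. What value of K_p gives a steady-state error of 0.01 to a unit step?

K_p = 11.1

Steady-state error for a unit step on this type-0 loop is 1/(1 + K_p·P(0)).
P(0) = 8.909. Require 1/(1 + K_p·8.909) = 0.01, so 1 + 8.909·K_p = 100.
K_p = (100 − 1)/8.909 = 11.1.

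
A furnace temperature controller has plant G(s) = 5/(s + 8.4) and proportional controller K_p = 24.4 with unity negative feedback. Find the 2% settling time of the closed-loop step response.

Closed-loop transfer function: T(s) = K_p·G(s)/(1 + K_p·G(s)) = 122/(s + 8.4 + 122) = 122/(s + 130.4).
Time constant τ = 1/130.4 = 0.007669 s, so the 2% settling time is about 4τ = 0.0307 s.

T_s ≈ 0.0307 s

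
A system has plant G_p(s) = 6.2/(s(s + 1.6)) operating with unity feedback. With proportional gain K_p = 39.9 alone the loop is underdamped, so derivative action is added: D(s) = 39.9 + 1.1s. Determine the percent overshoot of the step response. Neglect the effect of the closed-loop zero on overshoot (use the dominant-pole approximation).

Forward path: (39.9 + 1.1s)·6.2/(s(s+1.6)). The closed-loop characteristic equation is s² + (1.6 + 6.2·1.1)s + 6.2·39.9 = 0.
That is s² + 8.42s + 247.4 = 0, so ω_n = 15.73 rad/s and ζ = 8.42/(2·15.73) = 0.2677.
%OS = 100·exp(−πζ/√(1−ζ²)) = 41.8%.

41.8%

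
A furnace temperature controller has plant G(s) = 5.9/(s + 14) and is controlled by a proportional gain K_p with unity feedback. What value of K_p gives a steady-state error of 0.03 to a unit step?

For a type-0 loop with proportional control, e_ss = 1/(1 + K_p·G(0)).
G(0) = 0.4214. Require 1/(1 + K_p·0.4214) = 0.03, so 1 + 0.4214·K_p = 33.33.
K_p = (33.33 − 1)/0.4214 = 76.7.

K_p = 76.7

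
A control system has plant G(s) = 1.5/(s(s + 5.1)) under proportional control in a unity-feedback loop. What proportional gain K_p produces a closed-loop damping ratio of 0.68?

K_p = 9.37

Closed-loop characteristic equation: s² + 5.1s + K_p·1.5 = 0.
So ω_n = √(1.5K_p) and 2ζω_n = 5.1, giving ζ = 5.1/(2√(1.5K_p)).
Setting ζ = 0.68: √(1.5K_p) = 5.1/(2·0.68) = 3.75, so K_p = 14.06/1.5 = 9.37.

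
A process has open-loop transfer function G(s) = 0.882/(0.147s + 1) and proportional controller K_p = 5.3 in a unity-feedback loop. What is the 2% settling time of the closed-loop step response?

T_s ≈ 0.104 s

Closed loop: T(s) = K_p·G/(1+K_p·G) = 4.675/(0.147s + 1 + 4.675), with pole at s = −(1 + 4.675)/0.147 = −38.6.
τ = 1/38.6 = 0.0259 s, so 2% settling time ≈ 4τ = 0.104 s.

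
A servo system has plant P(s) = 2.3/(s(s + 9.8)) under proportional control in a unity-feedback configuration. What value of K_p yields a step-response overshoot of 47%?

K_p = 191

From %OS = 100·exp(−πζ/√(1−ζ²)) = 47%, ζ = −ln(0.47)/√(π²+ln²(0.47)) = 0.2337.
Characteristic equation s² + 9.8s + 2.3K_p = 0 gives ζ = 9.8/(2√(2.3K_p)).
Setting ζ = 0.2337: √(2.3K_p) = 9.8/(2·0.2337) = 20.97, so K_p = 439.7/2.3 = 191.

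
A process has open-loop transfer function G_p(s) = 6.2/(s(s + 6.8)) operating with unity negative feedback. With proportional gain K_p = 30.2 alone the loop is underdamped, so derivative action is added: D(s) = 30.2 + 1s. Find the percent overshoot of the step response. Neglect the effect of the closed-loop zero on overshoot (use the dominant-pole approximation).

Forward path: (30.2 + 1s)·6.2/(s(s+6.8)). The closed-loop characteristic equation is s² + (6.8 + 6.2·1)s + 6.2·30.2 = 0.
That is s² + 13s + 187.2 = 0, so ω_n = 13.68 rad/s and ζ = 13/(2·13.68) = 0.475.
%OS = 100·exp(−πζ/√(1−ζ²)) = 18.3%.

18.3%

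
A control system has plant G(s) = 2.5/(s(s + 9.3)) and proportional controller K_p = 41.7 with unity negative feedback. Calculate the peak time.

The closed-loop denominator s² + 9.3s + 104.2 gives ω_n = √104.2 = 10.21 and ζ = 9.3/(2ω_n) = 0.4554.
Damped frequency ω_d = ω_n√(1−ζ²) = 9.09 rad/s, so peak time T_p = π/ω_d = 0.346 s.

T_p = 0.346 s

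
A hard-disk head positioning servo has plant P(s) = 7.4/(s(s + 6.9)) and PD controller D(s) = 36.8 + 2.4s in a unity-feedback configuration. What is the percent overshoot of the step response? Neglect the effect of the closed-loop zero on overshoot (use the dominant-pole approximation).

Forward path: (36.8 + 2.4s)·7.4/(s(s+6.9)). The closed-loop characteristic equation is s² + (6.9 + 7.4·2.4)s + 7.4·36.8 = 0.
That is s² + 24.66s + 272.3 = 0, so ω_n = 16.5 rad/s and ζ = 24.66/(2·16.5) = 0.7472.
%OS = 100·exp(−πζ/√(1−ζ²)) = 2.93%.

2.93%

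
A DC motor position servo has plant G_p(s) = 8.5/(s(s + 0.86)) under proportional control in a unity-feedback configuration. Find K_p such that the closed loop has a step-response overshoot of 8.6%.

From %OS = 100·exp(−πζ/√(1−ζ²)) = 8.6%, ζ = −ln(0.086)/√(π²+ln²(0.086)) = 0.6155.
Characteristic equation s² + 0.86s + 8.5K_p = 0 gives ζ = 0.86/(2√(8.5K_p)).
Setting ζ = 0.6155: √(8.5K_p) = 0.86/(2·0.6155) = 0.6986, so K_p = 0.4881/8.5 = 0.0574.

K_p = 0.0574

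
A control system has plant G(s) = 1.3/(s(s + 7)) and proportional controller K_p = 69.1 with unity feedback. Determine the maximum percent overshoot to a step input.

28.7%

The closed-loop denominator s² + 7s + 89.83 gives ω_n = √89.83 = 9.478 and ζ = 7/(2ω_n) = 0.3693.
%OS = 100·exp(−πζ/√(1−ζ²)) = 100·exp(−π·0.3693/√0.8636) = 28.7%.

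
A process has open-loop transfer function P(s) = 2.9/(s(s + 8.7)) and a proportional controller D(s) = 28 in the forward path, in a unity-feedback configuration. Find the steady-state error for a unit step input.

0

The open loop D(s)P(s) has a pole at the origin (type 1), so the static position error constant is infinite and e_ss = 1/(1+∞) = 0.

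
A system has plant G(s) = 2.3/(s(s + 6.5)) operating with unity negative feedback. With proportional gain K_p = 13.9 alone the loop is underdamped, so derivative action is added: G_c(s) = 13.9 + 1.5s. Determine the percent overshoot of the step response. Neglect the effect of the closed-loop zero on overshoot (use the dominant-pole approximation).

Forward path: (13.9 + 1.5s)·2.3/(s(s+6.5)). The closed-loop characteristic equation is s² + (6.5 + 2.3·1.5)s + 2.3·13.9 = 0.
That is s² + 9.95s + 31.97 = 0, so ω_n = 5.654 rad/s and ζ = 9.95/(2·5.654) = 0.8799.
%OS = 100·exp(−πζ/√(1−ζ²)) = 0.298%.

0.298%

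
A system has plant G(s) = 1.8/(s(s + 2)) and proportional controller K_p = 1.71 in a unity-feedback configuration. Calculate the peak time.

T_p = 2.18 s

The closed-loop denominator s² + 2s + 3.078 gives ω_n = √3.078 = 1.754 and ζ = 2/(2ω_n) = 0.57.
Damped frequency ω_d = ω_n√(1−ζ²) = 1.442 rad/s, so peak time T_p = π/ω_d = 2.18 s.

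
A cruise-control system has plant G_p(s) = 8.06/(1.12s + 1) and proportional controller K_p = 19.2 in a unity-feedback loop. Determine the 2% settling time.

Closed loop: T(s) = K_p·G_p/(1+K_p·G_p) = 154.8/(1.12s + 1 + 154.8), with pole at s = −(1 + 154.8)/1.12 = −139.1.
τ = 1/139.1 = 0.007191 s, so 2% settling time ≈ 4τ = 0.0288 s.

T_s ≈ 0.0288 s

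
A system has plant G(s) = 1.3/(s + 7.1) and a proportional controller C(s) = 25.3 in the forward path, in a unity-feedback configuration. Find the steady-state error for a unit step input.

The loop is type 0. Static position error constant K_pos = C(0)·G(0) = 25.3·0.1831 = 4.632.
Steady-state error to a unit step: e_ss = 1/(1+K_pos) = 1/5.632 = 0.178.

0.178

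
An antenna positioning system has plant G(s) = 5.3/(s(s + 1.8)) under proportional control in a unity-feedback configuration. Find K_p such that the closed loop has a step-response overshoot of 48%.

From %OS = 100·exp(−πζ/√(1−ζ²)) = 48%, ζ = −ln(0.48)/√(π²+ln²(0.48)) = 0.2275.
Characteristic equation s² + 1.8s + 5.3K_p = 0 gives ζ = 1.8/(2√(5.3K_p)).
Setting ζ = 0.2275: √(5.3K_p) = 1.8/(2·0.2275) = 3.956, so K_p = 15.65/5.3 = 2.95.

K_p = 2.95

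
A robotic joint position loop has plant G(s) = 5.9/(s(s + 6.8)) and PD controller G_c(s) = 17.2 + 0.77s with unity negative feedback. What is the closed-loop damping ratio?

ζ = 0.563

Forward path: (17.2 + 0.77s)·5.9/(s(s+6.8)). The closed-loop characteristic equation is s² + (6.8 + 5.9·0.77)s + 5.9·17.2 = 0.
That is s² + 11.34s + 101.5 = 0, so ω_n = 10.07 rad/s and ζ = 11.34/(2·10.07) = 0.563.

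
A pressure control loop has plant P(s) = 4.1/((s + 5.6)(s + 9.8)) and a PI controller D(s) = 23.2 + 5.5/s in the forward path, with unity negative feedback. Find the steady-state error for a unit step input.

0

The open loop D(s)P(s) has a pole at the origin (type 1), so the static position error constant is infinite and e_ss = 1/(1+∞) = 0.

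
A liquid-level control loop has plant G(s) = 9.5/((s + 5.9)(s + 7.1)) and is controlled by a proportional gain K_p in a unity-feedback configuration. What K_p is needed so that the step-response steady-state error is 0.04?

K_p = 106

For a type-0 loop with proportional control, e_ss = 1/(1 + K_p·G(0)).
G(0) = 0.2268. Require 1/(1 + K_p·0.2268) = 0.04, so 1 + 0.2268·K_p = 25.
K_p = (25 − 1)/0.2268 = 106.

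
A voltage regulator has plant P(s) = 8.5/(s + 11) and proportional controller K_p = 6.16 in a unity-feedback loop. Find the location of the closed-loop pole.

s = -63.36

Closed-loop transfer function: T(s) = K_p·P(s)/(1 + K_p·P(s)) = 52.36/(s + 11 + 52.36) = 52.36/(s + 63.36).
The closed-loop pole is at s = −63.36.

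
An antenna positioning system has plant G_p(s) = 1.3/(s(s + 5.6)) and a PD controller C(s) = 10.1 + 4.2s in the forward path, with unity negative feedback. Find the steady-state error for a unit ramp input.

0.427

The loop has one pole at the origin (type 1). Velocity error constant K_v = lim_{s→0} s·C(s)G_p(s) = 10.1·1.3/5.6 = 2.345.
Steady-state error to a unit ramp: e_ss = 1/K_v = 0.427.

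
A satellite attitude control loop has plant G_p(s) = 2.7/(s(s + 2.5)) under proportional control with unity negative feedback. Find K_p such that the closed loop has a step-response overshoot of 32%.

From %OS = 100·exp(−πζ/√(1−ζ²)) = 32%, ζ = −ln(0.32)/√(π²+ln²(0.32)) = 0.341.
Characteristic equation s² + 2.5s + 2.7K_p = 0 gives ζ = 2.5/(2√(2.7K_p)).
Setting ζ = 0.341: √(2.7K_p) = 2.5/(2·0.341) = 3.666, so K_p = 13.44/2.7 = 4.98.

K_p = 4.98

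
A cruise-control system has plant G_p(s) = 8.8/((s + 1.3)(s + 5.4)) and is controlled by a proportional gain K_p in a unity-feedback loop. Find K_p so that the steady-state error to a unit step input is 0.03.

Steady-state error for a unit step on this type-0 loop is 1/(1 + K_p·G_p(0)).
G_p(0) = 1.254. Require 1/(1 + K_p·1.254) = 0.03, so 1 + 1.254·K_p = 33.33.
K_p = (33.33 − 1)/1.254 = 25.8.

K_p = 25.8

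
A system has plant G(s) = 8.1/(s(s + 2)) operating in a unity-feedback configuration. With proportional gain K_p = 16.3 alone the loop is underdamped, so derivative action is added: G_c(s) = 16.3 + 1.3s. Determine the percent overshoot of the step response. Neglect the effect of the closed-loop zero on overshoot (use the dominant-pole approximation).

13%

Forward path: (16.3 + 1.3s)·8.1/(s(s+2)). The closed-loop characteristic equation is s² + (2 + 8.1·1.3)s + 8.1·16.3 = 0.
That is s² + 12.53s + 132 = 0, so ω_n = 11.49 rad/s and ζ = 12.53/(2·11.49) = 0.5452.
%OS = 100·exp(−πζ/√(1−ζ²)) = 13%.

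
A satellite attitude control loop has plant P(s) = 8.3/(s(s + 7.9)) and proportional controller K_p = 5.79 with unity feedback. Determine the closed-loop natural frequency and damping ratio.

ω_n = 6.93 rad/s, ζ = 0.57

The closed-loop denominator is s(s+7.9) + 5.79·8.3 = s² + 7.9s + 48.06.
Matching s² + 2ζω_n s + ω_n²: ω_n = √48.06 = 6.932 rad/s and 2ζω_n = 7.9, so ζ = 7.9/(2·6.932) = 0.57.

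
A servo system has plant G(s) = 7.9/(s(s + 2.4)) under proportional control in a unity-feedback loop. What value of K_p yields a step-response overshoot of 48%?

From %OS = 100·exp(−πζ/√(1−ζ²)) = 48%, ζ = −ln(0.48)/√(π²+ln²(0.48)) = 0.2275.
Characteristic equation s² + 2.4s + 7.9K_p = 0 gives ζ = 2.4/(2√(7.9K_p)).
Setting ζ = 0.2275: √(7.9K_p) = 2.4/(2·0.2275) = 5.275, so K_p = 27.82/7.9 = 3.52.

K_p = 3.52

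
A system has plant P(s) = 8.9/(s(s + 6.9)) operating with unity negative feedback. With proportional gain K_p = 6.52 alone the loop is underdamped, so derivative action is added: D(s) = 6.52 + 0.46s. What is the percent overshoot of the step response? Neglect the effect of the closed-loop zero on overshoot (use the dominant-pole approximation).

3.78%

Forward path: (6.52 + 0.46s)·8.9/(s(s+6.9)). The closed-loop characteristic equation is s² + (6.9 + 8.9·0.46)s + 8.9·6.52 = 0.
That is s² + 10.99s + 58.03 = 0, so ω_n = 7.618 rad/s and ζ = 10.99/(2·7.618) = 0.7216.
%OS = 100·exp(−πζ/√(1−ζ²)) = 3.78%.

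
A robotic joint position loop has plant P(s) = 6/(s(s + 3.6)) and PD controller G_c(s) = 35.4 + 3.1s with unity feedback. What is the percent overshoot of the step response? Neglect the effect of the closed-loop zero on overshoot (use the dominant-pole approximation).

2.49%

Forward path: (35.4 + 3.1s)·6/(s(s+3.6)). The closed-loop characteristic equation is s² + (3.6 + 6·3.1)s + 6·35.4 = 0.
That is s² + 22.2s + 212.4 = 0, so ω_n = 14.57 rad/s and ζ = 22.2/(2·14.57) = 0.7616.
%OS = 100·exp(−πζ/√(1−ζ²)) = 2.49%.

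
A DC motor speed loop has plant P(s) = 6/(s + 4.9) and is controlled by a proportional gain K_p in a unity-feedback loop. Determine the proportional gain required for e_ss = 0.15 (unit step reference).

K_p = 4.63

The loop is type 0, so e_ss(step) = 1/(1 + K_pos) with K_pos = K_p·P(0).
P(0) = 1.224. Require 1/(1 + K_p·1.224) = 0.15, so 1 + 1.224·K_p = 6.667.
K_p = (6.667 − 1)/1.224 = 4.63.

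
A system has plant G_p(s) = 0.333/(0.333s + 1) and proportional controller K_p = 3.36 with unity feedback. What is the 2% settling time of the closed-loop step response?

T_s ≈ 0.629 s

Closed loop: T(s) = K_p·G_p/(1+K_p·G_p) = 1.119/(0.333s + 1 + 1.119), with pole at s = −(1 + 1.119)/0.333 = −6.363.
τ = 1/6.363 = 0.1572 s, so 2% settling time ≈ 4τ = 0.629 s.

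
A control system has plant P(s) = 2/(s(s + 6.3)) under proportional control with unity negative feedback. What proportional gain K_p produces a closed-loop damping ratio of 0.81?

Closed-loop characteristic equation: s² + 6.3s + K_p·2 = 0.
So ω_n = √(2K_p) and 2ζω_n = 6.3, giving ζ = 6.3/(2√(2K_p)).
Setting ζ = 0.81: √(2K_p) = 6.3/(2·0.81) = 3.889, so K_p = 15.12/2 = 7.56.

K_p = 7.56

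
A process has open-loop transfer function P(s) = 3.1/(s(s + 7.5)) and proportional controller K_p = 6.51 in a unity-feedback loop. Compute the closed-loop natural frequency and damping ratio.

ω_n = 4.49 rad/s, ζ = 0.835

1 + K_p·P(s) = 0 gives s² + 7.5s + 20.18 = 0.
Matching s² + 2ζω_n s + ω_n²: ω_n = √20.18 = 4.492 rad/s and 2ζω_n = 7.5, so ζ = 7.5/(2·4.492) = 0.835.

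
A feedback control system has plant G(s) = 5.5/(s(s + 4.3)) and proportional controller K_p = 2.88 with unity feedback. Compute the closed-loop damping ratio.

ζ = 0.54

1 + K_p·G(s) = 0 gives s² + 4.3s + 15.84 = 0.
Matching s² + 2ζω_n s + ω_n²: ω_n = √15.84 = 3.98 rad/s and 2ζω_n = 4.3, so ζ = 4.3/(2·3.98) = 0.54.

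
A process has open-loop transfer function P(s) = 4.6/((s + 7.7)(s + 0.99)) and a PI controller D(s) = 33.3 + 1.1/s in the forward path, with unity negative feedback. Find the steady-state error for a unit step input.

The open loop D(s)P(s) has a pole at the origin (type 1), so the static position error constant is infinite and e_ss = 1/(1+∞) = 0.

0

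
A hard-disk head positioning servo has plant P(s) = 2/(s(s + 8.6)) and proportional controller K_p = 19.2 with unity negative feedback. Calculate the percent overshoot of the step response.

Closed-loop characteristic equation: s² + 8.6s + 38.4 = 0, so ω_n = 6.197 rad/s and ζ = 8.6/(2·6.197) = 0.6939.
%OS = 100·exp(−πζ/√(1−ζ²)) = 100·exp(−π·0.6939/√0.5185) = 4.84%.

4.84%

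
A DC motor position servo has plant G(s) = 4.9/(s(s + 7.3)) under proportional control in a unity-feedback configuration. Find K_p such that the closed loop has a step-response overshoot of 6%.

From %OS = 100·exp(−πζ/√(1−ζ²)) = 6%, ζ = −ln(0.06)/√(π²+ln²(0.06)) = 0.6671.
Characteristic equation s² + 7.3s + 4.9K_p = 0 gives ζ = 7.3/(2√(4.9K_p)).
Setting ζ = 0.6671: √(4.9K_p) = 7.3/(2·0.6671) = 5.471, so K_p = 29.93/4.9 = 6.11.

K_p = 6.11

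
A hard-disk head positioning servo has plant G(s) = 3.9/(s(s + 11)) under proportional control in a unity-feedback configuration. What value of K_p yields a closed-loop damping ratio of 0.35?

K_p = 63.3

Closed-loop characteristic equation: s² + 11s + K_p·3.9 = 0.
So ω_n = √(3.9K_p) and 2ζω_n = 11, giving ζ = 11/(2√(3.9K_p)).
Setting ζ = 0.35: √(3.9K_p) = 11/(2·0.35) = 15.71, so K_p = 246.9/3.9 = 63.3.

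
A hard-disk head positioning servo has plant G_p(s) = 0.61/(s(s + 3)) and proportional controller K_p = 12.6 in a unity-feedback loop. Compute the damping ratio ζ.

ζ = 0.541

The closed-loop denominator is s(s+3) + 12.6·0.61 = s² + 3s + 7.686.
So ω_n² = 7.686 ⇒ ω_n = 2.772 rad/s, and ζ = 3/(2ω_n) = 0.541.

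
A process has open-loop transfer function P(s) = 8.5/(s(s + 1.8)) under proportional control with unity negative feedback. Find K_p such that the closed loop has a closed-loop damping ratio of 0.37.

K_p = 0.696

Closed-loop characteristic equation: s² + 1.8s + K_p·8.5 = 0.
So ω_n = √(8.5K_p) and 2ζω_n = 1.8, giving ζ = 1.8/(2√(8.5K_p)).
Setting ζ = 0.37: √(8.5K_p) = 1.8/(2·0.37) = 2.432, so K_p = 5.917/8.5 = 0.696.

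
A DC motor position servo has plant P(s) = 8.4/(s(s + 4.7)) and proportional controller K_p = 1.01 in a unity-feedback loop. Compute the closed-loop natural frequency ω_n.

ω_n = 2.91 rad/s

1 + K_p·P(s) = 0 gives s² + 4.7s + 8.484 = 0.
Matching s² + 2ζω_n s + ω_n²: ω_n = √8.484 = 2.913 rad/s and 2ζω_n = 4.7, so ζ = 4.7/(2·2.913) = 0.807.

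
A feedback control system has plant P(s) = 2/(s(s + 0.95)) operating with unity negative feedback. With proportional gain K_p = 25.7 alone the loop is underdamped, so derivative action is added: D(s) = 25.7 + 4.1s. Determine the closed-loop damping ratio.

Forward path: (25.7 + 4.1s)·2/(s(s+0.95)). The closed-loop characteristic equation is s² + (0.95 + 2·4.1)s + 2·25.7 = 0.
That is s² + 9.15s + 51.4 = 0, so ω_n = 7.169 rad/s and ζ = 9.15/(2·7.169) = 0.6381.

ζ = 0.638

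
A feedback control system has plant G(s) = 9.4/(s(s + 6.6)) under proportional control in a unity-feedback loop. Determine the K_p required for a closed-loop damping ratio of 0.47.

K_p = 5.24

Closed-loop characteristic equation: s² + 6.6s + K_p·9.4 = 0.
So ω_n = √(9.4K_p) and 2ζω_n = 6.6, giving ζ = 6.6/(2√(9.4K_p)).
Setting ζ = 0.47: √(9.4K_p) = 6.6/(2·0.47) = 7.021, so K_p = 49.3/9.4 = 5.24.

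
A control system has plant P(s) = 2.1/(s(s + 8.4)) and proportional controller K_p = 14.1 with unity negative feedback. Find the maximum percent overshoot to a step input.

Closed-loop characteristic equation: s² + 8.4s + 29.61 = 0, so ω_n = 5.442 rad/s and ζ = 8.4/(2·5.442) = 0.7718.
%OS = 100·exp(−πζ/√(1−ζ²)) = 100·exp(−π·0.7718/√0.4043) = 2.21%.

2.21%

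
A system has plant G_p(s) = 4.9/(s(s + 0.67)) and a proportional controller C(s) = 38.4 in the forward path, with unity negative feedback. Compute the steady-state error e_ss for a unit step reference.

The open loop C(s)G_p(s) has a pole at the origin (type 1), so the static position error constant is infinite and e_ss = 1/(1+∞) = 0.

0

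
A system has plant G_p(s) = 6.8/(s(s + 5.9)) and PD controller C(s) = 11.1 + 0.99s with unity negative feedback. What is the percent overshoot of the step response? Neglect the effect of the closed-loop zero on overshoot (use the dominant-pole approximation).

Forward path: (11.1 + 0.99s)·6.8/(s(s+5.9)). The closed-loop characteristic equation is s² + (5.9 + 6.8·0.99)s + 6.8·11.1 = 0.
That is s² + 12.63s + 75.48 = 0, so ω_n = 8.688 rad/s and ζ = 12.63/(2·8.688) = 0.727.
%OS = 100·exp(−πζ/√(1−ζ²)) = 3.59%.

3.59%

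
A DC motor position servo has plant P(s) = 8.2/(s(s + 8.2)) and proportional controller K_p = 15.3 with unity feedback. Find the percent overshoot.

Closed-loop characteristic equation: s² + 8.2s + 125.5 = 0, so ω_n = 11.2 rad/s and ζ = 8.2/(2·11.2) = 0.366.
%OS = 100·exp(−πζ/√(1−ζ²)) = 100·exp(−π·0.366/√0.866) = 29.1%.

29.1%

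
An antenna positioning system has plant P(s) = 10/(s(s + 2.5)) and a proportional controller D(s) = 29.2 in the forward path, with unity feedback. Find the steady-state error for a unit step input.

0

The open loop D(s)P(s) has a pole at the origin (type 1), so the static position error constant is infinite and e_ss = 1/(1+∞) = 0.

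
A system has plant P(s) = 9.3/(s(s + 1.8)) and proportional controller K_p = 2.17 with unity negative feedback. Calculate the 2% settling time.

Closed-loop characteristic equation: s² + 1.8s + 20.18 = 0, so ω_n = 4.492 rad/s and ζ = 1.8/(2·4.492) = 0.2003.
2% settling time T_s ≈ 4/(ζω_n) = 4/0.9 = 4.44 s.

T_s ≈ 4.44 s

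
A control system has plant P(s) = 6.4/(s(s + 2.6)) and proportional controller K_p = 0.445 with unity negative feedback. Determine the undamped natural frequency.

1 + K_p·P(s) = 0 gives s² + 2.6s + 2.848 = 0.
So ω_n² = 2.848 ⇒ ω_n = 1.688 rad/s, and ζ = 2.6/(2ω_n) = 0.77.

ω_n = 1.69 rad/s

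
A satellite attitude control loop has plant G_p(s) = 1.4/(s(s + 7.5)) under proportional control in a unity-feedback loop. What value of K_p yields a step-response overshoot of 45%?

K_p = 166

From %OS = 100·exp(−πζ/√(1−ζ²)) = 45%, ζ = −ln(0.45)/√(π²+ln²(0.45)) = 0.2463.
Characteristic equation s² + 7.5s + 1.4K_p = 0 gives ζ = 7.5/(2√(1.4K_p)).
Setting ζ = 0.2463: √(1.4K_p) = 7.5/(2·0.2463) = 15.22, so K_p = 231.7/1.4 = 166.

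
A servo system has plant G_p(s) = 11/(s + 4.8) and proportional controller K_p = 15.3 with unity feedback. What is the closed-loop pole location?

Closed-loop transfer function: T(s) = K_p·G_p(s)/(1 + K_p·G_p(s)) = 168.3/(s + 4.8 + 168.3) = 168.3/(s + 173.1).
The closed-loop pole is at s = −173.1.

s = -173.1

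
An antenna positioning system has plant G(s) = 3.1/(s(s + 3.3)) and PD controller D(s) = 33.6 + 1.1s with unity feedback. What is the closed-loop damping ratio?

Forward path: (33.6 + 1.1s)·3.1/(s(s+3.3)). The closed-loop characteristic equation is s² + (3.3 + 3.1·1.1)s + 3.1·33.6 = 0.
That is s² + 6.71s + 104.2 = 0, so ω_n = 10.21 rad/s and ζ = 6.71/(2·10.21) = 0.3287.

ζ = 0.329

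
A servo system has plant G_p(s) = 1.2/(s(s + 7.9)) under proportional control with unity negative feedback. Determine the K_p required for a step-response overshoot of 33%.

From %OS = 100·exp(−πζ/√(1−ζ²)) = 33%, ζ = −ln(0.33)/√(π²+ln²(0.33)) = 0.3328.
Characteristic equation s² + 7.9s + 1.2K_p = 0 gives ζ = 7.9/(2√(1.2K_p)).
Setting ζ = 0.3328: √(1.2K_p) = 7.9/(2·0.3328) = 11.87, so K_p = 140.9/1.2 = 117.

K_p = 117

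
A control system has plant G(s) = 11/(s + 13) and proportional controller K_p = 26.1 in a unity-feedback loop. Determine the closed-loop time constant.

Closed-loop transfer function: T(s) = K_p·G(s)/(1 + K_p·G(s)) = 287.1/(s + 13 + 287.1) = 287.1/(s + 300.1).
Time constant τ = 1/300.1 = 0.00333 s.

τ = 0.00333 s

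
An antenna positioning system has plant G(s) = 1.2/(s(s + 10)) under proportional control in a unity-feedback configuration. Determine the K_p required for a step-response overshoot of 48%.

From %OS = 100·exp(−πζ/√(1−ζ²)) = 48%, ζ = −ln(0.48)/√(π²+ln²(0.48)) = 0.2275.
Characteristic equation s² + 10s + 1.2K_p = 0 gives ζ = 10/(2√(1.2K_p)).
Setting ζ = 0.2275: √(1.2K_p) = 10/(2·0.2275) = 21.98, so K_p = 483/1.2 = 403.

K_p = 403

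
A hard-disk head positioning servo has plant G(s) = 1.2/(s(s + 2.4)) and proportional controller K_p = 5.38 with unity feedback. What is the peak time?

T_p = 1.4 s

The closed-loop denominator s² + 2.4s + 6.456 gives ω_n = √6.456 = 2.541 and ζ = 2.4/(2ω_n) = 0.4723.
Damped frequency ω_d = ω_n√(1−ζ²) = 2.24 rad/s, so peak time T_p = π/ω_d = 1.4 s.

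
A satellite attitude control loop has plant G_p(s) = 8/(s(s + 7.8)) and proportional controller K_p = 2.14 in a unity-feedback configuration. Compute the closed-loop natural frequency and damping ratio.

The closed-loop denominator is s(s+7.8) + 2.14·8 = s² + 7.8s + 17.12.
Matching s² + 2ζω_n s + ω_n²: ω_n = √17.12 = 4.138 rad/s and 2ζω_n = 7.8, so ζ = 7.8/(2·4.138) = 0.943.

ω_n = 4.14 rad/s, ζ = 0.943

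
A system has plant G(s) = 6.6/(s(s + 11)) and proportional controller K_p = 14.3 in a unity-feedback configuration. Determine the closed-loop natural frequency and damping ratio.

With unity feedback the closed-loop characteristic equation is s² + 11s + 14.3·6.6 = s² + 11s + 94.38 = 0.
Matching s² + 2ζω_n s + ω_n²: ω_n = √94.38 = 9.715 rad/s and 2ζω_n = 11, so ζ = 11/(2·9.715) = 0.566.

ω_n = 9.71 rad/s, ζ = 0.566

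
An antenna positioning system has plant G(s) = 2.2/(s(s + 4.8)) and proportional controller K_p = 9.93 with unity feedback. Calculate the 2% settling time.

T_s ≈ 1.67 s

Closed-loop characteristic equation: s² + 4.8s + 21.85 = 0, so ω_n = 4.674 rad/s and ζ = 4.8/(2·4.674) = 0.5135.
2% settling time T_s ≈ 4/(ζω_n) = 4/2.4 = 1.67 s.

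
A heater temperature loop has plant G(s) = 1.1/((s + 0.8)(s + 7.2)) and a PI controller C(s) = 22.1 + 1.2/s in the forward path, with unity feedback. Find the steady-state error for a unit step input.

0

The open loop C(s)G(s) has a pole at the origin (type 1), so the static position error constant is infinite and e_ss = 1/(1+∞) = 0.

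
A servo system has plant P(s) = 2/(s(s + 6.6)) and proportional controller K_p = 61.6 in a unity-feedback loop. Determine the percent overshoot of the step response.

37.6%

From 1 + K_pP(s) = 0: s² + 6.6s + 123.2 = 0 ⇒ ω_n = 11.1, ζ = 0.2973.
%OS = 100·exp(−πζ/√(1−ζ²)) = 100·exp(−π·0.2973/√0.9116) = 37.6%.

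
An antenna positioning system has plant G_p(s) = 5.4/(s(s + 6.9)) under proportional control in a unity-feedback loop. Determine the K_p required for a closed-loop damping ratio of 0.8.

K_p = 3.44

Closed-loop characteristic equation: s² + 6.9s + K_p·5.4 = 0.
So ω_n = √(5.4K_p) and 2ζω_n = 6.9, giving ζ = 6.9/(2√(5.4K_p)).
Setting ζ = 0.8: √(5.4K_p) = 6.9/(2·0.8) = 4.312, so K_p = 18.6/5.4 = 3.44.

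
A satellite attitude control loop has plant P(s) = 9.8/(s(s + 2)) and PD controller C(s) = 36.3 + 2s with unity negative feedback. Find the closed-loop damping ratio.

ζ = 0.573

Forward path: (36.3 + 2s)·9.8/(s(s+2)). The closed-loop characteristic equation is s² + (2 + 9.8·2)s + 9.8·36.3 = 0.
That is s² + 21.6s + 355.7 = 0, so ω_n = 18.86 rad/s and ζ = 21.6/(2·18.86) = 0.5726.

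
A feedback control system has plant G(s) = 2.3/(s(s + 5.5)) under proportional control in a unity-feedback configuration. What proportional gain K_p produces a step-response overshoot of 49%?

From %OS = 100·exp(−πζ/√(1−ζ²)) = 49%, ζ = −ln(0.49)/√(π²+ln²(0.49)) = 0.2214.
Characteristic equation s² + 5.5s + 2.3K_p = 0 gives ζ = 5.5/(2√(2.3K_p)).
Setting ζ = 0.2214: √(2.3K_p) = 5.5/(2·0.2214) = 12.42, so K_p = 154.2/2.3 = 67.1.

K_p = 67.1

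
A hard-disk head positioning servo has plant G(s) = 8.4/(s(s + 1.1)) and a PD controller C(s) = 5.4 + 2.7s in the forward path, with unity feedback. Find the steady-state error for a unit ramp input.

0.0243

The loop has one pole at the origin (type 1). Velocity error constant K_v = lim_{s→0} s·C(s)G(s) = 5.4·8.4/1.1 = 41.24.
Steady-state error to a unit ramp: e_ss = 1/K_v = 0.0243.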